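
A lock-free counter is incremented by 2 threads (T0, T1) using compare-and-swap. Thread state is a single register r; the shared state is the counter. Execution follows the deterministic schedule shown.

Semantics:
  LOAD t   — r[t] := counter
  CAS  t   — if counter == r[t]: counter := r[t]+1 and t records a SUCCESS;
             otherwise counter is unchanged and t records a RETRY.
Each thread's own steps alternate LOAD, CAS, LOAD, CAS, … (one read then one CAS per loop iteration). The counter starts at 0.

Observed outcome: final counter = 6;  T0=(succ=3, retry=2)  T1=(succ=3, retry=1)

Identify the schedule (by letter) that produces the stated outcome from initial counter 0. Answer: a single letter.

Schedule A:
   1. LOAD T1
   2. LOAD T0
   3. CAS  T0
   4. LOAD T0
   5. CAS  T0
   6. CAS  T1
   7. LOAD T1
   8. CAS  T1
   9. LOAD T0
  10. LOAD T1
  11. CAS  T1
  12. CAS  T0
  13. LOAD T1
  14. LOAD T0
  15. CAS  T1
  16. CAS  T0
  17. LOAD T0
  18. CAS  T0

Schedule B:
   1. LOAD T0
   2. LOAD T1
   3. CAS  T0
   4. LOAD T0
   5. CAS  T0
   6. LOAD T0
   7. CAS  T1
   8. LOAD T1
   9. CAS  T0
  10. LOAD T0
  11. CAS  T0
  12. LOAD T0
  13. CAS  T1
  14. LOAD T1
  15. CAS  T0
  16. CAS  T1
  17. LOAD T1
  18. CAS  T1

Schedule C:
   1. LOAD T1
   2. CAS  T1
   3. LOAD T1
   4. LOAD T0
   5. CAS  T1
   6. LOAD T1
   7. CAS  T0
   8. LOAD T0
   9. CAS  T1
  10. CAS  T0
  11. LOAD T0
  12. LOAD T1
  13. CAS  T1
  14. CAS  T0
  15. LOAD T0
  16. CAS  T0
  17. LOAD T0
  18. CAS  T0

Simulating candidate A:
1. LOAD T1 → mem=0 r[T1]=0 [LOAD]
2. LOAD T0 → mem=0 r[T0]=0 [LOAD]
3. CAS T0 → mem=1 r[T0]=0 [OK]
4. LOAD T0 → mem=1 r[T0]=1 [LOAD]
5. CAS T0 → mem=2 r[T0]=1 [OK]
6. CAS T1 → mem=2 r[T1]=0 [RETRY]
7. LOAD T1 → mem=2 r[T1]=2 [LOAD]
8. CAS T1 → mem=3 r[T1]=2 [OK]
9. LOAD T0 → mem=3 r[T0]=3 [LOAD]
10. LOAD T1 → mem=3 r[T1]=3 [LOAD]
11. CAS T1 → mem=4 r[T1]=3 [OK]
12. CAS T0 → mem=4 r[T0]=3 [RETRY]
13. LOAD T1 → mem=4 r[T1]=4 [LOAD]
14. LOAD T0 → mem=4 r[T0]=4 [LOAD]
15. CAS T1 → mem=5 r[T1]=4 [OK]
16. CAS T0 → mem=5 r[T0]=4 [RETRY]
17. LOAD T0 → mem=5 r[T0]=5 [LOAD]
18. CAS T0 → mem=6 r[T0]=5 [OK]

A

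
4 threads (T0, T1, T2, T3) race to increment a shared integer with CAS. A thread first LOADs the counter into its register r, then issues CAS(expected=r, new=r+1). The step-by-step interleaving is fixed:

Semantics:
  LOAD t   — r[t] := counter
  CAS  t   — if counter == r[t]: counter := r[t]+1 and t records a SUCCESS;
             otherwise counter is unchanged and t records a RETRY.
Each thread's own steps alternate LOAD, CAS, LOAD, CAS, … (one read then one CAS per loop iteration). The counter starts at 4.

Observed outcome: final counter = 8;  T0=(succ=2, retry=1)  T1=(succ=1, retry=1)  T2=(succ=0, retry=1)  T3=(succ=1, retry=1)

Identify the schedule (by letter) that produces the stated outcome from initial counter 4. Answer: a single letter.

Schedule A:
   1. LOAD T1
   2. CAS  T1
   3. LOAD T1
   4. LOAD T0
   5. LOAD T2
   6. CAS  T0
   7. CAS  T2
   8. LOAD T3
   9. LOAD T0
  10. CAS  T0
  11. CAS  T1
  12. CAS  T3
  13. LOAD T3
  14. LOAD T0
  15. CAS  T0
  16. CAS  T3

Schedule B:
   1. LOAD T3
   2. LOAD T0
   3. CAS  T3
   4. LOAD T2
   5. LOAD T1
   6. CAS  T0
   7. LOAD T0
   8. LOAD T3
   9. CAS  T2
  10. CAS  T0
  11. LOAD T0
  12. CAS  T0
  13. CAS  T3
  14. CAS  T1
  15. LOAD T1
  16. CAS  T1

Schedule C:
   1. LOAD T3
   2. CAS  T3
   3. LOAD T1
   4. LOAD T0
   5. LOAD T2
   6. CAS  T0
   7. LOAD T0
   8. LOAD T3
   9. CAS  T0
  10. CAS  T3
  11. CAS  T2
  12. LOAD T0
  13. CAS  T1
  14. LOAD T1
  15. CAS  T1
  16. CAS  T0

Run C:
   1) LOAD T3:  M=4  r_T3=4
   2) CAS  T3:  M=5  r_T3=4 ✓
   3) LOAD T1:  M=5  r_T1=5
   4) LOAD T0:  M=5  r_T0=5
   5) LOAD T2:  M=5  r_T2=5
   6) CAS  T0:  M=6  r_T0=5 ✓
   7) LOAD T0:  M=6  r_T0=6
   8) LOAD T3:  M=6  r_T3=6
   9) CAS  T0:  M=7  r_T0=6 ✓
  10) CAS  T3:  M=7  r_T3=6 ✗
  11) CAS  T2:  M=7  r_T2=5 ✗
  12) LOAD T0:  M=7  r_T0=7
  13) CAS  T1:  M=7  r_T1=5 ✗
  14) LOAD T1:  M=7  r_T1=7
  15) CAS  T1:  M=8  r_T1=7 ✓
  16) CAS  T0:  M=8  r_T0=7 ✗

C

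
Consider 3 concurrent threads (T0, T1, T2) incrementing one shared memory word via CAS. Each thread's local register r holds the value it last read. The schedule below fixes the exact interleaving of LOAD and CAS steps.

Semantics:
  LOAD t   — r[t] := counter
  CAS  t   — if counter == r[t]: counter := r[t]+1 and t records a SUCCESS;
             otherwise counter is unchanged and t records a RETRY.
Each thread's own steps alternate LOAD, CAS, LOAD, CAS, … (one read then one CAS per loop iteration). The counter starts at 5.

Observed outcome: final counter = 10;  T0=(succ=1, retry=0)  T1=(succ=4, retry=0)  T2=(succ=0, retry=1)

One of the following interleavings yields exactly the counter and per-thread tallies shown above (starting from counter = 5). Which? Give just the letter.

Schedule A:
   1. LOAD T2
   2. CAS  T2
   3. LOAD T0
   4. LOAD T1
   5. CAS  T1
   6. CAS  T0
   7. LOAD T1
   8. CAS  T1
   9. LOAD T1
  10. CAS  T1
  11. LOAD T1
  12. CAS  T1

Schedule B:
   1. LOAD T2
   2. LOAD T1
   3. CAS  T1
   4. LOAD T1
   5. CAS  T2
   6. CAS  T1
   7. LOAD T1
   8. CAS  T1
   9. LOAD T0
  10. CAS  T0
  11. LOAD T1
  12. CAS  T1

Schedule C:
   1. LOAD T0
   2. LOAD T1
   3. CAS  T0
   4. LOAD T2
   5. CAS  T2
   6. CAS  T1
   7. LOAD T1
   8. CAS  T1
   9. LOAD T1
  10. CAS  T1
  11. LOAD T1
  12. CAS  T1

B

Tracing schedule B:
1. LOAD T2 → mem=5 r[T2]=5 [LOAD]
2. LOAD T1 → mem=5 r[T1]=5 [LOAD]
3. CAS T1 → mem=6 r[T1]=5 [OK]
4. LOAD T1 → mem=6 r[T1]=6 [LOAD]
5. CAS T2 → mem=6 r[T2]=5 [RETRY]
6. CAS T1 → mem=7 r[T1]=6 [OK]
7. LOAD T1 → mem=7 r[T1]=7 [LOAD]
8. CAS T1 → mem=8 r[T1]=7 [OK]
9. LOAD T0 → mem=8 r[T0]=8 [LOAD]
10. CAS T0 → mem=9 r[T0]=8 [OK]
11. LOAD T1 → mem=9 r[T1]=9 [LOAD]
12. CAS T1 → mem=10 r[T1]=9 [OK]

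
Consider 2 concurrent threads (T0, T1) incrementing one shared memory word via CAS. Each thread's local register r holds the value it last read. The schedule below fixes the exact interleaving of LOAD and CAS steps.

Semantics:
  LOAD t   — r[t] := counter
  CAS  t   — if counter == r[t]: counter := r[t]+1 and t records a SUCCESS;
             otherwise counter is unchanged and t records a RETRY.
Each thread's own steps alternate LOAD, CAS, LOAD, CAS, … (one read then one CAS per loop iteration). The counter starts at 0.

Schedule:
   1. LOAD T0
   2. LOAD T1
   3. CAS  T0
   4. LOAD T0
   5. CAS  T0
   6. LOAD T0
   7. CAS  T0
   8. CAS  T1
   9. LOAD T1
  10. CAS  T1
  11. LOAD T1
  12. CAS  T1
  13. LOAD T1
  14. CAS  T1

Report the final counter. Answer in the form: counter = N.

step 1: T0 LOAD ⇒ load; ctr=0 reg=0
step 2: T1 LOAD ⇒ load; ctr=0 reg=0
step 3: T0 CAS ⇒ ok; ctr=1 reg=0
step 4: T0 LOAD ⇒ load; ctr=1 reg=1
step 5: T0 CAS ⇒ ok; ctr=2 reg=1
step 6: T0 LOAD ⇒ load; ctr=2 reg=2
step 7: T0 CAS ⇒ ok; ctr=3 reg=2
step 8: T1 CAS ⇒ retry; ctr=3 reg=0
step 9: T1 LOAD ⇒ load; ctr=3 reg=3
step 10: T1 CAS ⇒ ok; ctr=4 reg=3
step 11: T1 LOAD ⇒ load; ctr=4 reg=4
step 12: T1 CAS ⇒ ok; ctr=5 reg=4
step 13: T1 LOAD ⇒ load; ctr=5 reg=5
step 14: T1 CAS ⇒ ok; ctr=6 reg=5

counter = 6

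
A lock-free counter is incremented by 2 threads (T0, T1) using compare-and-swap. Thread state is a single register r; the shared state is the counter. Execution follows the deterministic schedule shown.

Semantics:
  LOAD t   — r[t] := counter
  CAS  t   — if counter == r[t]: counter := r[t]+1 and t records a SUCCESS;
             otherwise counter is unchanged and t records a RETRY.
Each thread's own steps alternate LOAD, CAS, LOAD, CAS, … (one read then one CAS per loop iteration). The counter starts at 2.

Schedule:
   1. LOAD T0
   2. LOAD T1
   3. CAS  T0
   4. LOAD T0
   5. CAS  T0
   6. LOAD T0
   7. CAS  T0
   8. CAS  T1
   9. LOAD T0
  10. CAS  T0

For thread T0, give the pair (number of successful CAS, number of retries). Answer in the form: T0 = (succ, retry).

T0 = (4, 0)

   1) LOAD T0:  M=2  r_T0=2
   2) LOAD T1:  M=2  r_T1=2
   3) CAS  T0:  M=3  r_T0=2 ✓
   4) LOAD T0:  M=3  r_T0=3
   5) CAS  T0:  M=4  r_T0=3 ✓
   6) LOAD T0:  M=4  r_T0=4
   7) CAS  T0:  M=5  r_T0=4 ✓
   8) CAS  T1:  M=5  r_T1=2 ✗
   9) LOAD T0:  M=5  r_T0=5
  10) CAS  T0:  M=6  r_T0=5 ✓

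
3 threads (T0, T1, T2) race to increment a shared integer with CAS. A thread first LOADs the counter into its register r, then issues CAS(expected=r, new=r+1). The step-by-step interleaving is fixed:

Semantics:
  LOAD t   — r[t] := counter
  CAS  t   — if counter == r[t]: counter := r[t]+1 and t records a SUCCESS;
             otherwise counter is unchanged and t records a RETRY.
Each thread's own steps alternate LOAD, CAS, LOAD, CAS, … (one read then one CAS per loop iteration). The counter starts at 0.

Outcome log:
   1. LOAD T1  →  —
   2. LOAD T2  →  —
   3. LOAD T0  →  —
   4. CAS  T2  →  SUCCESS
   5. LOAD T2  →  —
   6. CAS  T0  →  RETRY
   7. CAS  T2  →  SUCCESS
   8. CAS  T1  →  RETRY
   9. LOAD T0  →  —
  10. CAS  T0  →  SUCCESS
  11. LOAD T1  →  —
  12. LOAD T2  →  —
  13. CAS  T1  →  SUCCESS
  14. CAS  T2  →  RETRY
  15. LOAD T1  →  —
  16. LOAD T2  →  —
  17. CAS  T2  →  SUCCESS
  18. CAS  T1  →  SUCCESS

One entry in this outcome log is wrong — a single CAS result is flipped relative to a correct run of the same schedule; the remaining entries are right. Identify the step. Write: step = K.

step = 18

Correct run:
[1] T1.load  rd  (counter 0, T1.r 0)
[2] T2.load  rd  (counter 0, T2.r 0)
[3] T0.load  rd  (counter 0, T0.r 0)
[4] T2.cas  hit  (counter 1, T2.r 0)
[5] T2.load  rd  (counter 1, T2.r 1)
[6] T0.cas  miss  (counter 1, T0.r 0)
[7] T2.cas  hit  (counter 2, T2.r 1)
[8] T1.cas  miss  (counter 2, T1.r 0)
[9] T0.load  rd  (counter 2, T0.r 2)
[10] T0.cas  hit  (counter 3, T0.r 2)
[11] T1.load  rd  (counter 3, T1.r 3)
[12] T2.load  rd  (counter 3, T2.r 3)
[13] T1.cas  hit  (counter 4, T1.r 3)
[14] T2.cas  miss  (counter 4, T2.r 3)
[15] T1.load  rd  (counter 4, T1.r 4)
[16] T2.load  rd  (counter 4, T2.r 4)
[17] T2.cas  hit  (counter 5, T2.r 4)
[18] T1.cas  miss  (counter 5, T1.r 4)
Flip is step 18.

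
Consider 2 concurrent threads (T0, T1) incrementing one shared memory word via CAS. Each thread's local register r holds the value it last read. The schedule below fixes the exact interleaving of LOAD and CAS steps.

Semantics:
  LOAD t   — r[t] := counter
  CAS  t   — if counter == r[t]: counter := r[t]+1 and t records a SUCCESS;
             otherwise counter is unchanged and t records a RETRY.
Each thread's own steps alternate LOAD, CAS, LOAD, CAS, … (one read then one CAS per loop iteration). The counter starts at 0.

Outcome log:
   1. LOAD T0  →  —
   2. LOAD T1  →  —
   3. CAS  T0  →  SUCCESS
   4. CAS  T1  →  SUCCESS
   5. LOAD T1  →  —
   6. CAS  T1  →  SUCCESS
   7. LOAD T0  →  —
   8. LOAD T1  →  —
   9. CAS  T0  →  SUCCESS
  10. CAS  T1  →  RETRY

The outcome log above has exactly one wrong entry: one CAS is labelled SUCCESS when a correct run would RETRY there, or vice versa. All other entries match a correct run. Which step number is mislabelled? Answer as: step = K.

Re-executing:
[1] T0.load  rd  (counter 0, T0.r 0)
[2] T1.load  rd  (counter 0, T1.r 0)
[3] T0.cas  hit  (counter 1, T0.r 0)
[4] T1.cas  miss  (counter 1, T1.r 0)
[5] T1.load  rd  (counter 1, T1.r 1)
[6] T1.cas  hit  (counter 2, T1.r 1)
[7] T0.load  rd  (counter 2, T0.r 2)
[8] T1.load  rd  (counter 2, T1.r 2)
[9] T0.cas  hit  (counter 3, T0.r 2)
[10] T1.cas  miss  (counter 3, T1.r 2)
Flip is step 4.

step = 4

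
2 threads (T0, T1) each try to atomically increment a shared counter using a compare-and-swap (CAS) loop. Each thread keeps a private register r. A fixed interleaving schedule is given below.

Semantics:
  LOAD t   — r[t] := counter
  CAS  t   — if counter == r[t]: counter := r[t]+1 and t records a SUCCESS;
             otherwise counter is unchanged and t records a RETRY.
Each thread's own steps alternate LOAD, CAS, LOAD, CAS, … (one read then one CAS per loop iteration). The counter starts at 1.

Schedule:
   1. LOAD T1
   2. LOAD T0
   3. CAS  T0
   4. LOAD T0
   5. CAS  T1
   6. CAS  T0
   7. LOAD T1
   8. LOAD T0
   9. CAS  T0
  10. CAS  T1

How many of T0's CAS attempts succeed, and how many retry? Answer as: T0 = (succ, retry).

T0 = (3, 0)

[1] T1.load  rd  (counter 1, T1.r 1)
[2] T0.load  rd  (counter 1, T0.r 1)
[3] T0.cas  hit  (counter 2, T0.r 1)
[4] T0.load  rd  (counter 2, T0.r 2)
[5] T1.cas  miss  (counter 2, T1.r 1)
[6] T0.cas  hit  (counter 3, T0.r 2)
[7] T1.load  rd  (counter 3, T1.r 3)
[8] T0.load  rd  (counter 3, T0.r 3)
[9] T0.cas  hit  (counter 4, T0.r 3)
[10] T1.cas  miss  (counter 4, T1.r 3)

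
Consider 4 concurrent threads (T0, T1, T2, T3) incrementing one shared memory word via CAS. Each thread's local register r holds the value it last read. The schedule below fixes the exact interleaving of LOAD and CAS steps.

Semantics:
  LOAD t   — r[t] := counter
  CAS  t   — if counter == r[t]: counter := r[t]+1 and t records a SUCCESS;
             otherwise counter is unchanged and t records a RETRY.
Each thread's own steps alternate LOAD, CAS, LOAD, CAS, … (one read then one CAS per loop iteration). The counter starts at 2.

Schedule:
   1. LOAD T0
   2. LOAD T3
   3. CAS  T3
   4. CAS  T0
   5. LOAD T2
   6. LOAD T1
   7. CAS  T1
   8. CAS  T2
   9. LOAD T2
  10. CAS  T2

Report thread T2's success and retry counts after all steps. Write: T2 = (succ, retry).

   1) LOAD T0:  M=2  r_T0=2
   2) LOAD T3:  M=2  r_T3=2
   3) CAS  T3:  M=3  r_T3=2 ✓
   4) CAS  T0:  M=3  r_T0=2 ✗
   5) LOAD T2:  M=3  r_T2=3
   6) LOAD T1:  M=3  r_T1=3
   7) CAS  T1:  M=4  r_T1=3 ✓
   8) CAS  T2:  M=4  r_T2=3 ✗
   9) LOAD T2:  M=4  r_T2=4
  10) CAS  T2:  M=5  r_T2=4 ✓

T2 = (1, 1)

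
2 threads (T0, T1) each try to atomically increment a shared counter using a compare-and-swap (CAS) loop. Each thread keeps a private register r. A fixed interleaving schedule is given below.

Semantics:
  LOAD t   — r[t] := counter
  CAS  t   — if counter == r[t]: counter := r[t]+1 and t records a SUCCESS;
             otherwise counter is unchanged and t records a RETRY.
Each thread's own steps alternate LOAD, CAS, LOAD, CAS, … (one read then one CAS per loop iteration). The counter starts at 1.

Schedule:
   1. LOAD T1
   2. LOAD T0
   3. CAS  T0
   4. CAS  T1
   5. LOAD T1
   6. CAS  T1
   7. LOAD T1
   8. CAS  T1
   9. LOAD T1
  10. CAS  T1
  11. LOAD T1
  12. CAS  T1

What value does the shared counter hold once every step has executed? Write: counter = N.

[1] T1.load  rd  (counter 1, T1.r 1)
[2] T0.load  rd  (counter 1, T0.r 1)
[3] T0.cas  hit  (counter 2, T0.r 1)
[4] T1.cas  miss  (counter 2, T1.r 1)
[5] T1.load  rd  (counter 2, T1.r 2)
[6] T1.cas  hit  (counter 3, T1.r 2)
[7] T1.load  rd  (counter 3, T1.r 3)
[8] T1.cas  hit  (counter 4, T1.r 3)
[9] T1.load  rd  (counter 4, T1.r 4)
[10] T1.cas  hit  (counter 5, T1.r 4)
[11] T1.load  rd  (counter 5, T1.r 5)
[12] T1.cas  hit  (counter 6, T1.r 5)

counter = 6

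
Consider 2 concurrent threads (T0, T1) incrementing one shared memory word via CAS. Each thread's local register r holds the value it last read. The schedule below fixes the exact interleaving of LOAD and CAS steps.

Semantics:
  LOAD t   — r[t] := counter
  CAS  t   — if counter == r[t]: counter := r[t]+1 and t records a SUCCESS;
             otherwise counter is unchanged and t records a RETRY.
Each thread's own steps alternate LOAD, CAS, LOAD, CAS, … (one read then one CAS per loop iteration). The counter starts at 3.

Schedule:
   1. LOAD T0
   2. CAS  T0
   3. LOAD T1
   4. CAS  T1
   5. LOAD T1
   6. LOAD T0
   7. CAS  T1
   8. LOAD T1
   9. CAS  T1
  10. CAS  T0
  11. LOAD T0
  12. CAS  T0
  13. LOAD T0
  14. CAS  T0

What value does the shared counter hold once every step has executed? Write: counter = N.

counter = 9

#1 T0 reads 3
#2 T0 CAS(3→4) writes; counter now 4
#3 T1 reads 4
#4 T1 CAS(4→5) writes; counter now 5
#5 T1 reads 5
#6 T0 reads 5
#7 T1 CAS(5→6) writes; counter now 6
#8 T1 reads 6
#9 T1 CAS(6→7) writes; counter now 7
#10 T0 CAS(5→6) fails; counter now 7
#11 T0 reads 7
#12 T0 CAS(7→8) writes; counter now 8
#13 T0 reads 8
#14 T0 CAS(8→9) writes; counter now 9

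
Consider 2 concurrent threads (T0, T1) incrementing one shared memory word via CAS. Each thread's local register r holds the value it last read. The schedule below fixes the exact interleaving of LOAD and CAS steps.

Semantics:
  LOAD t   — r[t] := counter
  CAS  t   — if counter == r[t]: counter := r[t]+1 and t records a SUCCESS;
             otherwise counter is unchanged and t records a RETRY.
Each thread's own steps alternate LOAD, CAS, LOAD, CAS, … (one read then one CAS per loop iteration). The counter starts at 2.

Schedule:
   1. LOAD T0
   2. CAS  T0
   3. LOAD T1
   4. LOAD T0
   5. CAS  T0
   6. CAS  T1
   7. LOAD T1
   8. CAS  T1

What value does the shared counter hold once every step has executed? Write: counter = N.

   1) LOAD T0:  M=2  r_T0=2
   2) CAS  T0:  M=3  r_T0=2 ✓
   3) LOAD T1:  M=3  r_T1=3
   4) LOAD T0:  M=3  r_T0=3
   5) CAS  T0:  M=4  r_T0=3 ✓
   6) CAS  T1:  M=4  r_T1=3 ✗
   7) LOAD T1:  M=4  r_T1=4
   8) CAS  T1:  M=5  r_T1=4 ✓

counter = 5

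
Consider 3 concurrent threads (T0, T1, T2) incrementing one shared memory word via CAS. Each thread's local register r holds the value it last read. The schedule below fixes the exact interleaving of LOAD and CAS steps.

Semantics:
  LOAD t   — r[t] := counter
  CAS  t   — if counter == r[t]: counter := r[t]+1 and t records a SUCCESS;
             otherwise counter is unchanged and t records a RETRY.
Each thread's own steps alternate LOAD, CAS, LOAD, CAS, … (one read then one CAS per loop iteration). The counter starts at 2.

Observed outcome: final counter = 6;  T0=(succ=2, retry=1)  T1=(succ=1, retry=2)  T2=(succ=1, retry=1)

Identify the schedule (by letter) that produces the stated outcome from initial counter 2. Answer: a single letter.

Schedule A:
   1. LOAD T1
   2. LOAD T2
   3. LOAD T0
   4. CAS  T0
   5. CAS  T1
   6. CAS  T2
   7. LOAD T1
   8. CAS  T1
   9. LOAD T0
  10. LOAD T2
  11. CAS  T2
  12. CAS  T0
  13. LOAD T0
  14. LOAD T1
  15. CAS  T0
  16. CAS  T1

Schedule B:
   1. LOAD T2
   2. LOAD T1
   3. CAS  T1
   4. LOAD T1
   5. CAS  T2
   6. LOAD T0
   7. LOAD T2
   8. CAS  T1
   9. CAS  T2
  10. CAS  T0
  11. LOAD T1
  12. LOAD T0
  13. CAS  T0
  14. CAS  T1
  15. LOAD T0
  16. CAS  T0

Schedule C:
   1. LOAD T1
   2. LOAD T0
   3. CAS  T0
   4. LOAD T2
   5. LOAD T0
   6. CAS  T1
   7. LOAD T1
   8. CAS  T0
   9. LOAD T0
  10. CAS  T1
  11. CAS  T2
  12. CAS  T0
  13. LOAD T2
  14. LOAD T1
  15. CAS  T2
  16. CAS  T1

Simulating candidate A:
[1] T1.load  rd  (counter 2, T1.r 2)
[2] T2.load  rd  (counter 2, T2.r 2)
[3] T0.load  rd  (counter 2, T0.r 2)
[4] T0.cas  hit  (counter 3, T0.r 2)
[5] T1.cas  miss  (counter 3, T1.r 2)
[6] T2.cas  miss  (counter 3, T2.r 2)
[7] T1.load  rd  (counter 3, T1.r 3)
[8] T1.cas  hit  (counter 4, T1.r 3)
[9] T0.load  rd  (counter 4, T0.r 4)
[10] T2.load  rd  (counter 4, T2.r 4)
[11] T2.cas  hit  (counter 5, T2.r 4)
[12] T0.cas  miss  (counter 5, T0.r 4)
[13] T0.load  rd  (counter 5, T0.r 5)
[14] T1.load  rd  (counter 5, T1.r 5)
[15] T0.cas  hit  (counter 6, T0.r 5)
[16] T1.cas  miss  (counter 6, T1.r 5)

A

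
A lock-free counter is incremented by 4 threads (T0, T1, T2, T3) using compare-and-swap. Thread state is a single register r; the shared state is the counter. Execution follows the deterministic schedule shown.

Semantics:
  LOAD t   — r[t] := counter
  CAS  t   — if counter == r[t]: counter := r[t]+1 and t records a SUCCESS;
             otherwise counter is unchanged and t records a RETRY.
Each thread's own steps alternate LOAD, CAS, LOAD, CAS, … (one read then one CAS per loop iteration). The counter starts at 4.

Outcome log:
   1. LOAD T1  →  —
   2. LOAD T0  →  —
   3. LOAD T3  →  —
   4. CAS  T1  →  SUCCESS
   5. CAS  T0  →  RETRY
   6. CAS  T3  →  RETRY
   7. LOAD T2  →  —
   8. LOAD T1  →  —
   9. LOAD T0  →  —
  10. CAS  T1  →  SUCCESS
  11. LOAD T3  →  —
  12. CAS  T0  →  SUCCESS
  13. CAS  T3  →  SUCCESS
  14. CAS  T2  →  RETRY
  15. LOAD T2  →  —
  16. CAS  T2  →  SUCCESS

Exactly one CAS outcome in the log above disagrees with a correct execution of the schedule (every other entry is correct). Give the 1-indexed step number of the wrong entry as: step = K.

step = 12

Correct run:
[1] T1.load  rd  (counter 4, T1.r 4)
[2] T0.load  rd  (counter 4, T0.r 4)
[3] T3.load  rd  (counter 4, T3.r 4)
[4] T1.cas  hit  (counter 5, T1.r 4)
[5] T0.cas  miss  (counter 5, T0.r 4)
[6] T3.cas  miss  (counter 5, T3.r 4)
[7] T2.load  rd  (counter 5, T2.r 5)
[8] T1.load  rd  (counter 5, T1.r 5)
[9] T0.load  rd  (counter 5, T0.r 5)
[10] T1.cas  hit  (counter 6, T1.r 5)
[11] T3.load  rd  (counter 6, T3.r 6)
[12] T0.cas  miss  (counter 6, T0.r 5)
[13] T3.cas  hit  (counter 7, T3.r 6)
[14] T2.cas  miss  (counter 7, T2.r 5)
[15] T2.load  rd  (counter 7, T2.r 7)
[16] T2.cas  hit  (counter 8, T2.r 7)
Mismatch at 12.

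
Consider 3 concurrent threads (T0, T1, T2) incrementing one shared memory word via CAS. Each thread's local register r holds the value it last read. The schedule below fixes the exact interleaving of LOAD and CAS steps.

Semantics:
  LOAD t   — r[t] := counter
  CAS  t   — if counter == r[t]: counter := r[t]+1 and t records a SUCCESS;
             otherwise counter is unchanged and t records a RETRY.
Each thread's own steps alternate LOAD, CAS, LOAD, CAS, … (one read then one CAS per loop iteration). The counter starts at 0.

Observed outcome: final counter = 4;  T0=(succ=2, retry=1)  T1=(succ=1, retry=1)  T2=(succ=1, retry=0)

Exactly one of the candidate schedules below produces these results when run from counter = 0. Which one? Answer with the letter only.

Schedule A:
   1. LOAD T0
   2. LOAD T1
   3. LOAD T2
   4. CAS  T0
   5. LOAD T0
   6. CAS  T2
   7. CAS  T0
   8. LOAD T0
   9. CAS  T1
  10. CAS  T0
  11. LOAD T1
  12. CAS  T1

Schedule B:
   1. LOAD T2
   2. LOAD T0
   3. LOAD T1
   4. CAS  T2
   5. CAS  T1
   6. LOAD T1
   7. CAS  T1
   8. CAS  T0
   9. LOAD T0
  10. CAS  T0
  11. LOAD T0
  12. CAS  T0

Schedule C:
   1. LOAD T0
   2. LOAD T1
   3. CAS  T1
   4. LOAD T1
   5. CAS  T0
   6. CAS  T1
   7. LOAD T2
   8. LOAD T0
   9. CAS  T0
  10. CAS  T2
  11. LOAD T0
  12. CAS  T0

B

Tracing schedule B:
   1) LOAD T2:  M=0  r_T2=0
   2) LOAD T0:  M=0  r_T0=0
   3) LOAD T1:  M=0  r_T1=0
   4) CAS  T2:  M=1  r_T2=0 ✓
   5) CAS  T1:  M=1  r_T1=0 ✗
   6) LOAD T1:  M=1  r_T1=1
   7) CAS  T1:  M=2  r_T1=1 ✓
   8) CAS  T0:  M=2  r_T0=0 ✗
   9) LOAD T0:  M=2  r_T0=2
  10) CAS  T0:  M=3  r_T0=2 ✓
  11) LOAD T0:  M=3  r_T0=3
  12) CAS  T0:  M=4  r_T0=3 ✓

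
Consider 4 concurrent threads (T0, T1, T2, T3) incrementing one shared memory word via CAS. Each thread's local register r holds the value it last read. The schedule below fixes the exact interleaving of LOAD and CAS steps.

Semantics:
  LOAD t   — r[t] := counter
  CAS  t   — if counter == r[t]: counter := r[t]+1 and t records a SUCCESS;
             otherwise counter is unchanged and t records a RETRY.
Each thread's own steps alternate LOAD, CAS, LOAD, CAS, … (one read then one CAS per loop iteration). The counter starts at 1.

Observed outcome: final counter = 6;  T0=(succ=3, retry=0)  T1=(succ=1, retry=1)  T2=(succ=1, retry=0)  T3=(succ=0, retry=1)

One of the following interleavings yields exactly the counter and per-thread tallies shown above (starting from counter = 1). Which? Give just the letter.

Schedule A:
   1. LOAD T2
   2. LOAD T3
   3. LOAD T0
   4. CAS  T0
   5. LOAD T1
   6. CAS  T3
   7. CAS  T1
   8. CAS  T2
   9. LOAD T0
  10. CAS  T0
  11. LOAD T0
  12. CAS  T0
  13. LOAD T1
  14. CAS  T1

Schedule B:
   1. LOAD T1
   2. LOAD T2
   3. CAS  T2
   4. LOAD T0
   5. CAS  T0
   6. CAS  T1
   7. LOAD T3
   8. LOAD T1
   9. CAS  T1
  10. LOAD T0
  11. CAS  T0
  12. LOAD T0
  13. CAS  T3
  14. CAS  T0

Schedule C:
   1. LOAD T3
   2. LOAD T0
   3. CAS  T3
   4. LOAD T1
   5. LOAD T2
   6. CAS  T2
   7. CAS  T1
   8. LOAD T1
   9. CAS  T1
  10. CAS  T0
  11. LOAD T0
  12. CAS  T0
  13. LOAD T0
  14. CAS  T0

Tracing schedule B:
step 1: T1 LOAD ⇒ load; ctr=1 reg=1
step 2: T2 LOAD ⇒ load; ctr=1 reg=1
step 3: T2 CAS ⇒ ok; ctr=2 reg=1
step 4: T0 LOAD ⇒ load; ctr=2 reg=2
step 5: T0 CAS ⇒ ok; ctr=3 reg=2
step 6: T1 CAS ⇒ retry; ctr=3 reg=1
step 7: T3 LOAD ⇒ load; ctr=3 reg=3
step 8: T1 LOAD ⇒ load; ctr=3 reg=3
step 9: T1 CAS ⇒ ok; ctr=4 reg=3
step 10: T0 LOAD ⇒ load; ctr=4 reg=4
step 11: T0 CAS ⇒ ok; ctr=5 reg=4
step 12: T0 LOAD ⇒ load; ctr=5 reg=5
step 13: T3 CAS ⇒ retry; ctr=5 reg=3
step 14: T0 CAS ⇒ ok; ctr=6 reg=5

B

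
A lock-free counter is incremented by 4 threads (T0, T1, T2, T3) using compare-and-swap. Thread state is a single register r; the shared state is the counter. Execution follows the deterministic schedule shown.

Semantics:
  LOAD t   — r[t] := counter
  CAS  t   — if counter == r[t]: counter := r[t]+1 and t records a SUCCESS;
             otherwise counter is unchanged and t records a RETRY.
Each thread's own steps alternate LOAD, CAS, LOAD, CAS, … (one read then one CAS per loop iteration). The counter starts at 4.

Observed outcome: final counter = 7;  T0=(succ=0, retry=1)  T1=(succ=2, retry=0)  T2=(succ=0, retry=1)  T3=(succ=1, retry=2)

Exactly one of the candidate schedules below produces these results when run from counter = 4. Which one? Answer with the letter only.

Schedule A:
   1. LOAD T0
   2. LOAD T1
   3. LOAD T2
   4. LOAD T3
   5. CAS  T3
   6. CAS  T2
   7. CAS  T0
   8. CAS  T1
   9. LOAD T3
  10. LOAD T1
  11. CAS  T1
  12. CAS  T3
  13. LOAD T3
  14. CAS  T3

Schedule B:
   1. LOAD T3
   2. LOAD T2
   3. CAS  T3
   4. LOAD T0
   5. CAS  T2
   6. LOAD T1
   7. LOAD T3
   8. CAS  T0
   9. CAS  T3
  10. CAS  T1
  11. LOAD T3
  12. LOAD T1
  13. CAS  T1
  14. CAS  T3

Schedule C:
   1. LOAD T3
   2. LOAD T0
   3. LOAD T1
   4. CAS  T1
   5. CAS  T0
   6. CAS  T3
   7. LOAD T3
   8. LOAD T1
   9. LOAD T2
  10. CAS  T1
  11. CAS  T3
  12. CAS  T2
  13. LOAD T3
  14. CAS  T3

Run C:
T3 LOAD — after: cnt=4, r=4 — load
T0 LOAD — after: cnt=4, r=4 — load
T1 LOAD — after: cnt=4, r=4 — load
T1 CAS — after: cnt=5, r=4 — ok
T0 CAS — after: cnt=5, r=4 — retry
T3 CAS — after: cnt=5, r=4 — retry
T3 LOAD — after: cnt=5, r=5 — load
T1 LOAD — after: cnt=5, r=5 — load
T2 LOAD — after: cnt=5, r=5 — load
T1 CAS — after: cnt=6, r=5 — ok
T3 CAS — after: cnt=6, r=5 — retry
T2 CAS — after: cnt=6, r=5 — retry
T3 LOAD — after: cnt=6, r=6 — load
T3 CAS — after: cnt=7, r=6 — ok

C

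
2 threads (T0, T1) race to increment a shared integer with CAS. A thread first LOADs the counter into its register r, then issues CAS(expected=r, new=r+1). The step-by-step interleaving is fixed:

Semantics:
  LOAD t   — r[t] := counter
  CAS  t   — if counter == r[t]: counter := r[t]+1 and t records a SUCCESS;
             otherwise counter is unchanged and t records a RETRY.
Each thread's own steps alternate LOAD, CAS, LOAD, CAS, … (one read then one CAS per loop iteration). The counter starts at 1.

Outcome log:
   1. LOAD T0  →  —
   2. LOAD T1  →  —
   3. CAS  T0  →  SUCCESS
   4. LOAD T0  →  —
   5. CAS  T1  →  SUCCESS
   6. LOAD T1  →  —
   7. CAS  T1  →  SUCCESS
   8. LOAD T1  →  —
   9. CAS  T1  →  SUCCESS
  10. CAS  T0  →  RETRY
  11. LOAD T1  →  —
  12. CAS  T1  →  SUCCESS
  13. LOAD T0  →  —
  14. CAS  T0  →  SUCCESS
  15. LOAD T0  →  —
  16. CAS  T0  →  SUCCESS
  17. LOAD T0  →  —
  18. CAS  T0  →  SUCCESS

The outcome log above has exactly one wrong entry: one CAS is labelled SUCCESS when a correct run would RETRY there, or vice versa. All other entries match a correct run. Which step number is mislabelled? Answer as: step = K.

step = 5

Re-executing:
step 1: T0 LOAD ⇒ load; ctr=1 reg=1
step 2: T1 LOAD ⇒ load; ctr=1 reg=1
step 3: T0 CAS ⇒ ok; ctr=2 reg=1
step 4: T0 LOAD ⇒ load; ctr=2 reg=2
step 5: T1 CAS ⇒ retry; ctr=2 reg=1
step 6: T1 LOAD ⇒ load; ctr=2 reg=2
step 7: T1 CAS ⇒ ok; ctr=3 reg=2
step 8: T1 LOAD ⇒ load; ctr=3 reg=3
step 9: T1 CAS ⇒ ok; ctr=4 reg=3
step 10: T0 CAS ⇒ retry; ctr=4 reg=2
step 11: T1 LOAD ⇒ load; ctr=4 reg=4
step 12: T1 CAS ⇒ ok; ctr=5 reg=4
step 13: T0 LOAD ⇒ load; ctr=5 reg=5
step 14: T0 CAS ⇒ ok; ctr=6 reg=5
step 15: T0 LOAD ⇒ load; ctr=6 reg=6
step 16: T0 CAS ⇒ ok; ctr=7 reg=6
step 17: T0 LOAD ⇒ load; ctr=7 reg=7
step 18: T0 CAS ⇒ ok; ctr=8 reg=7
Mismatch at 5.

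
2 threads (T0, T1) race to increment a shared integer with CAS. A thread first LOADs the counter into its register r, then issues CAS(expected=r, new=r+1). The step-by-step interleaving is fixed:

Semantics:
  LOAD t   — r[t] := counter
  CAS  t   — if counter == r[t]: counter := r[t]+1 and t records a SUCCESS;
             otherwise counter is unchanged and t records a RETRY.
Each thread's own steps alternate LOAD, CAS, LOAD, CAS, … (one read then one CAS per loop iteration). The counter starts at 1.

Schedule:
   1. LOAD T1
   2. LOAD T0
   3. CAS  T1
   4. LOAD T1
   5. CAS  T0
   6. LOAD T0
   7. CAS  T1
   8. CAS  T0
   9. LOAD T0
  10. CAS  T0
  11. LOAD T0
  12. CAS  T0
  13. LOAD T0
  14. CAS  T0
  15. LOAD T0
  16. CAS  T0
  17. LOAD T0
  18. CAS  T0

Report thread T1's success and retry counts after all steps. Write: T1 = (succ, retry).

step 1: T1 LOAD ⇒ load; ctr=1 reg=1
step 2: T0 LOAD ⇒ load; ctr=1 reg=1
step 3: T1 CAS ⇒ ok; ctr=2 reg=1
step 4: T1 LOAD ⇒ load; ctr=2 reg=2
step 5: T0 CAS ⇒ retry; ctr=2 reg=1
step 6: T0 LOAD ⇒ load; ctr=2 reg=2
step 7: T1 CAS ⇒ ok; ctr=3 reg=2
step 8: T0 CAS ⇒ retry; ctr=3 reg=2
step 9: T0 LOAD ⇒ load; ctr=3 reg=3
step 10: T0 CAS ⇒ ok; ctr=4 reg=3
step 11: T0 LOAD ⇒ load; ctr=4 reg=4
step 12: T0 CAS ⇒ ok; ctr=5 reg=4
step 13: T0 LOAD ⇒ load; ctr=5 reg=5
step 14: T0 CAS ⇒ ok; ctr=6 reg=5
step 15: T0 LOAD ⇒ load; ctr=6 reg=6
step 16: T0 CAS ⇒ ok; ctr=7 reg=6
step 17: T0 LOAD ⇒ load; ctr=7 reg=7
step 18: T0 CAS ⇒ ok; ctr=8 reg=7

T1 = (2, 0)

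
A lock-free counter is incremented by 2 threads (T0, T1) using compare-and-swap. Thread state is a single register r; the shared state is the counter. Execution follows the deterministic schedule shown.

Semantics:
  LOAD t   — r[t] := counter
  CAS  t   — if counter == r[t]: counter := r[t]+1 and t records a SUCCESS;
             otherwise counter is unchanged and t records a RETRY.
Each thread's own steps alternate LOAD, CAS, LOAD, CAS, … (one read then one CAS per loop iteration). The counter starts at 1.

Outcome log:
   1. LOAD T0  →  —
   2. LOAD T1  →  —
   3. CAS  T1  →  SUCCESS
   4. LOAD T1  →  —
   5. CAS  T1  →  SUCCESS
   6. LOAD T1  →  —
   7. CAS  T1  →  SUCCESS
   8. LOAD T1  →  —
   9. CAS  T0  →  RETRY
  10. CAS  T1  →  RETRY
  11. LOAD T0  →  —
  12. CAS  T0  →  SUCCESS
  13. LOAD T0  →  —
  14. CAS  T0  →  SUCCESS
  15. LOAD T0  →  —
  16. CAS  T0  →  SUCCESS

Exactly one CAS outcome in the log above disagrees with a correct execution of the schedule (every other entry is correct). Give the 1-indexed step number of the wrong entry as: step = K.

step = 10

Reference trace:
step 1: T0 LOAD ⇒ load; ctr=1 reg=1
step 2: T1 LOAD ⇒ load; ctr=1 reg=1
step 3: T1 CAS ⇒ ok; ctr=2 reg=1
step 4: T1 LOAD ⇒ load; ctr=2 reg=2
step 5: T1 CAS ⇒ ok; ctr=3 reg=2
step 6: T1 LOAD ⇒ load; ctr=3 reg=3
step 7: T1 CAS ⇒ ok; ctr=4 reg=3
step 8: T1 LOAD ⇒ load; ctr=4 reg=4
step 9: T0 CAS ⇒ retry; ctr=4 reg=1
step 10: T1 CAS ⇒ ok; ctr=5 reg=4
step 11: T0 LOAD ⇒ load; ctr=5 reg=5
step 12: T0 CAS ⇒ ok; ctr=6 reg=5
step 13: T0 LOAD ⇒ load; ctr=6 reg=6
step 14: T0 CAS ⇒ ok; ctr=7 reg=6
step 15: T0 LOAD ⇒ load; ctr=7 reg=7
step 16: T0 CAS ⇒ ok; ctr=8 reg=7
Mismatch at 10.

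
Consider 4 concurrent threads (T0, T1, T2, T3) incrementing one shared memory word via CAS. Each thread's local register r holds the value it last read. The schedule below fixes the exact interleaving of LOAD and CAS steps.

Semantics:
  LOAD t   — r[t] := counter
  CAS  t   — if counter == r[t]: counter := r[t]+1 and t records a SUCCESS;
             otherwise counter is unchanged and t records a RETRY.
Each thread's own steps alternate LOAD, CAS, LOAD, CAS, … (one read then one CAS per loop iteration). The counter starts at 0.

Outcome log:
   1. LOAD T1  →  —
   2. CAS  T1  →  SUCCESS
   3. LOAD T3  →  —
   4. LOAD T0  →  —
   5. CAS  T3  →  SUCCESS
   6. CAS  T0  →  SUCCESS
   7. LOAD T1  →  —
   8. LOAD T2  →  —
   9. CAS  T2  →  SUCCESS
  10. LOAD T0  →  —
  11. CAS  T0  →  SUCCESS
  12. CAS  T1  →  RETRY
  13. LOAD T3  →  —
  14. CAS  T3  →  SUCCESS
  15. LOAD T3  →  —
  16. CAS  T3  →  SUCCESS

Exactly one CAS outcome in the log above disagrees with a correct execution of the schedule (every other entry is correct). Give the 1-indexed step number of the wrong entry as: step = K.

Reference trace:
step 1: T1 LOAD ⇒ load; ctr=0 reg=0
step 2: T1 CAS ⇒ ok; ctr=1 reg=0
step 3: T3 LOAD ⇒ load; ctr=1 reg=1
step 4: T0 LOAD ⇒ load; ctr=1 reg=1
step 5: T3 CAS ⇒ ok; ctr=2 reg=1
step 6: T0 CAS ⇒ retry; ctr=2 reg=1
step 7: T1 LOAD ⇒ load; ctr=2 reg=2
step 8: T2 LOAD ⇒ load; ctr=2 reg=2
step 9: T2 CAS ⇒ ok; ctr=3 reg=2
step 10: T0 LOAD ⇒ load; ctr=3 reg=3
step 11: T0 CAS ⇒ ok; ctr=4 reg=3
step 12: T1 CAS ⇒ retry; ctr=4 reg=2
step 13: T3 LOAD ⇒ load; ctr=4 reg=4
step 14: T3 CAS ⇒ ok; ctr=5 reg=4
step 15: T3 LOAD ⇒ load; ctr=5 reg=5
step 16: T3 CAS ⇒ ok; ctr=6 reg=5
Flip is step 6.

step = 6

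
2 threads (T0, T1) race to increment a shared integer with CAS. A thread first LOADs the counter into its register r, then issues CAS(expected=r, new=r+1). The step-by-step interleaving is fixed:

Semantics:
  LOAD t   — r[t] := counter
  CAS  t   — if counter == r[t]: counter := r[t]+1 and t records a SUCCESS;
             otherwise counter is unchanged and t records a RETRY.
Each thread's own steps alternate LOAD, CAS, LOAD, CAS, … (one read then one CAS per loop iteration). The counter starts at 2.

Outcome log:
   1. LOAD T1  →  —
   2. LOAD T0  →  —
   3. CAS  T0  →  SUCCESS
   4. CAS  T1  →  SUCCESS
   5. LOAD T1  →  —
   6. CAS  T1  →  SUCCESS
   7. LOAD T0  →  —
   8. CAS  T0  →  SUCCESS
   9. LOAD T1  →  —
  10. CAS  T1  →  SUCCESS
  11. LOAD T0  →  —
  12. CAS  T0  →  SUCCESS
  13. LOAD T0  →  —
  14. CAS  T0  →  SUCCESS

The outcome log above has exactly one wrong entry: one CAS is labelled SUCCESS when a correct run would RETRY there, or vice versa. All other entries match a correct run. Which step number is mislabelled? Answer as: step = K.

step = 4

Re-executing:
   1) LOAD T1:  M=2  r_T1=2
   2) LOAD T0:  M=2  r_T0=2
   3) CAS  T0:  M=3  r_T0=2 ✓
   4) CAS  T1:  M=3  r_T1=2 ✗
   5) LOAD T1:  M=3  r_T1=3
   6) CAS  T1:  M=4  r_T1=3 ✓
   7) LOAD T0:  M=4  r_T0=4
   8) CAS  T0:  M=5  r_T0=4 ✓
   9) LOAD T1:  M=5  r_T1=5
  10) CAS  T1:  M=6  r_T1=5 ✓
  11) LOAD T0:  M=6  r_T0=6
  12) CAS  T0:  M=7  r_T0=6 ✓
  13) LOAD T0:  M=7  r_T0=7
  14) CAS  T0:  M=8  r_T0=7 ✓
Flip is step 4.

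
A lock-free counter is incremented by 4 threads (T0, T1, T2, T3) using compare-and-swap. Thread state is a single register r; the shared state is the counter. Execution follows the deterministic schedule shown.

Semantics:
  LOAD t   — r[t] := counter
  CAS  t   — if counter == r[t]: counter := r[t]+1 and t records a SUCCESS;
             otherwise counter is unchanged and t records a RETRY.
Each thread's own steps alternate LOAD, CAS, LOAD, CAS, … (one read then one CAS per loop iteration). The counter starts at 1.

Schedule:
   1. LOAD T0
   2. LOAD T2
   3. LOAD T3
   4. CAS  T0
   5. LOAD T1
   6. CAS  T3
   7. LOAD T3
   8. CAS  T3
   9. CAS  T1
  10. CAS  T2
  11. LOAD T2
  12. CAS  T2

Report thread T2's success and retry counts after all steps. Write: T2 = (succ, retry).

T2 = (1, 1)

1. LOAD T0 → mem=1 r[T0]=1 [LOAD]
2. LOAD T2 → mem=1 r[T2]=1 [LOAD]
3. LOAD T3 → mem=1 r[T3]=1 [LOAD]
4. CAS T0 → mem=2 r[T0]=1 [OK]
5. LOAD T1 → mem=2 r[T1]=2 [LOAD]
6. CAS T3 → mem=2 r[T3]=1 [RETRY]
7. LOAD T3 → mem=2 r[T3]=2 [LOAD]
8. CAS T3 → mem=3 r[T3]=2 [OK]
9. CAS T1 → mem=3 r[T1]=2 [RETRY]
10. CAS T2 → mem=3 r[T2]=1 [RETRY]
11. LOAD T2 → mem=3 r[T2]=3 [LOAD]
12. CAS T2 → mem=4 r[T2]=3 [OK]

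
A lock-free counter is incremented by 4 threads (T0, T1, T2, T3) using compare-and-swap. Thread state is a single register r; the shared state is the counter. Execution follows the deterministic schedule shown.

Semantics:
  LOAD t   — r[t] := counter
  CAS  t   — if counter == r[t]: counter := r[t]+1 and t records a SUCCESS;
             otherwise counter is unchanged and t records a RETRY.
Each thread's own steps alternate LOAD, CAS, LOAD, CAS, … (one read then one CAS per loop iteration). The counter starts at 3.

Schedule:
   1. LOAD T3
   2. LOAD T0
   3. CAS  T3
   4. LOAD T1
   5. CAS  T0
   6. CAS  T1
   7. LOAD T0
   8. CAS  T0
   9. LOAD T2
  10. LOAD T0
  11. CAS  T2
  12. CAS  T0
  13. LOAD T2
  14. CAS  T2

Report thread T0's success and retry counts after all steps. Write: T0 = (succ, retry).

[1] T3.load  rd  (counter 3, T3.r 3)
[2] T0.load  rd  (counter 3, T0.r 3)
[3] T3.cas  hit  (counter 4, T3.r 3)
[4] T1.load  rd  (counter 4, T1.r 4)
[5] T0.cas  miss  (counter 4, T0.r 3)
[6] T1.cas  hit  (counter 5, T1.r 4)
[7] T0.load  rd  (counter 5, T0.r 5)
[8] T0.cas  hit  (counter 6, T0.r 5)
[9] T2.load  rd  (counter 6, T2.r 6)
[10] T0.load  rd  (counter 6, T0.r 6)
[11] T2.cas  hit  (counter 7, T2.r 6)
[12] T0.cas  miss  (counter 7, T0.r 6)
[13] T2.load  rd  (counter 7, T2.r 7)
[14] T2.cas  hit  (counter 8, T2.r 7)

T0 = (1, 2)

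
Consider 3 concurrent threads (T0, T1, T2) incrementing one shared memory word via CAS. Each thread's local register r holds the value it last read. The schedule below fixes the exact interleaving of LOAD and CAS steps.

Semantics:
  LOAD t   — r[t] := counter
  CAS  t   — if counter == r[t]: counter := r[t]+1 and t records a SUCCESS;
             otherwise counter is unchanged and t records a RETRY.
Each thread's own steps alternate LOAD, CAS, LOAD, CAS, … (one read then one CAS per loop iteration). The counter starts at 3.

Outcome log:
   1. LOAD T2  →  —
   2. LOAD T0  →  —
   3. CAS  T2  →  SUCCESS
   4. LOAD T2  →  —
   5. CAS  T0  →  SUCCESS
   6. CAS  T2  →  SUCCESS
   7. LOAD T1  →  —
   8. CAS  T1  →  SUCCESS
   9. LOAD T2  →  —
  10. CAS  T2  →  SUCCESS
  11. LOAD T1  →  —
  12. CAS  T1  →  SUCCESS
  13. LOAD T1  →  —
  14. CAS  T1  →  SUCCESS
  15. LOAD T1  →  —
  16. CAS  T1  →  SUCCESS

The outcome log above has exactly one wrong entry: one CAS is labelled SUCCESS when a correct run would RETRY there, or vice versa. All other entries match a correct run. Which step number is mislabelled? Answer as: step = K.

Correct run:
1. LOAD T2 → mem=3 r[T2]=3 [LOAD]
2. LOAD T0 → mem=3 r[T0]=3 [LOAD]
3. CAS T2 → mem=4 r[T2]=3 [OK]
4. LOAD T2 → mem=4 r[T2]=4 [LOAD]
5. CAS T0 → mem=4 r[T0]=3 [RETRY]
6. CAS T2 → mem=5 r[T2]=4 [OK]
7. LOAD T1 → mem=5 r[T1]=5 [LOAD]
8. CAS T1 → mem=6 r[T1]=5 [OK]
9. LOAD T2 → mem=6 r[T2]=6 [LOAD]
10. CAS T2 → mem=7 r[T2]=6 [OK]
11. LOAD T1 → mem=7 r[T1]=7 [LOAD]
12. CAS T1 → mem=8 r[T1]=7 [OK]
13. LOAD T1 → mem=8 r[T1]=8 [LOAD]
14. CAS T1 → mem=9 r[T1]=8 [OK]
15. LOAD T1 → mem=9 r[T1]=9 [LOAD]
16. CAS T1 → mem=10 r[T1]=9 [OK]
Flip is step 5.

step = 5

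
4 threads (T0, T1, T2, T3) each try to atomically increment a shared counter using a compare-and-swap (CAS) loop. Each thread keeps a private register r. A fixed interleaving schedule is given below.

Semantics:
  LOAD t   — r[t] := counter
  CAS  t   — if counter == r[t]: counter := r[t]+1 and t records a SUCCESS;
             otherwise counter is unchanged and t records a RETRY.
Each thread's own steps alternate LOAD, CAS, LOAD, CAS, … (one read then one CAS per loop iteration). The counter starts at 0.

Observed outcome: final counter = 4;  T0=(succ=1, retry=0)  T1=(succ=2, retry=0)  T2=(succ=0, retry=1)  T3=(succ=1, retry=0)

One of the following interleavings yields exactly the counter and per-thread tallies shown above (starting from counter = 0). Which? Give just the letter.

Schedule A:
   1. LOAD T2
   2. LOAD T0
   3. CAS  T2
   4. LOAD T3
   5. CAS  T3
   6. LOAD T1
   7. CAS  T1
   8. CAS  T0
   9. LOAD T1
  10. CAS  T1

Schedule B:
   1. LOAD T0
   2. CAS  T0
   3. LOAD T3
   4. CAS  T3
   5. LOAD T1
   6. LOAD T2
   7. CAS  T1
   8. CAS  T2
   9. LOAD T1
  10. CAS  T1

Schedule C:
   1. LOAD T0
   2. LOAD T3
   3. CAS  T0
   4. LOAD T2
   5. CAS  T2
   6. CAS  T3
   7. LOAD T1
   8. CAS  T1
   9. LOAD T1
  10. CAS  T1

B

Tracing schedule B:
step 1: T0 LOAD ⇒ load; ctr=0 reg=0
step 2: T0 CAS ⇒ ok; ctr=1 reg=0
step 3: T3 LOAD ⇒ load; ctr=1 reg=1
step 4: T3 CAS ⇒ ok; ctr=2 reg=1
step 5: T1 LOAD ⇒ load; ctr=2 reg=2
step 6: T2 LOAD ⇒ load; ctr=2 reg=2
step 7: T1 CAS ⇒ ok; ctr=3 reg=2
step 8: T2 CAS ⇒ retry; ctr=3 reg=2
step 9: T1 LOAD ⇒ load; ctr=3 reg=3
step 10: T1 CAS ⇒ ok; ctr=4 reg=3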